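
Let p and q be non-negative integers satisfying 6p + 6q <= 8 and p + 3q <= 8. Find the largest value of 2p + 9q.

(p,q)=(0,1): 6·0+6·1=6≤8, 1·0+3·1=3≤8, objective 9.
(p,q)=(1,0): 6·1+6·0=6≤8, 1·1+3·0=1≤8, objective 2.
(p,q)=(0,0): 6·0+6·0=0≤8, 1·0+3·0=0≤8, objective 0.
Maximum is 9 at (p,q)=(0,1).

9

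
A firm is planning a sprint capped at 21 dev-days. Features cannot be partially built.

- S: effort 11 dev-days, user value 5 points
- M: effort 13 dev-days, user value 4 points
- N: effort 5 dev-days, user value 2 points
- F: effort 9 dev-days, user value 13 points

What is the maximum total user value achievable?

N + F: effort 5 + 9 = 14 ≤ 21, user value 2 + 13 = 15.
F: effort 9 ≤ 21, user value 13.
S + F: effort 11 + 9 = 20 ≤ 21, user value 5 + 13 = 18.
Best is S and F with total user value 18.

18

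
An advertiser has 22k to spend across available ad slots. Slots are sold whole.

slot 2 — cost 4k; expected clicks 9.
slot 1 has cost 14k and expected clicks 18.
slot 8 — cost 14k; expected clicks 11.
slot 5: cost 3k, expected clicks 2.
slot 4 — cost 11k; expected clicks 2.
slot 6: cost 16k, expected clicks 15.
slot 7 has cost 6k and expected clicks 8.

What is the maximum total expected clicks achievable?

29

Take slot 2, slot 1, and slot 5: cost 4 + 14 + 3 = 21 ≤ 22, expected clicks 9 + 18 + 2 = 29.
No other feasible combination does better.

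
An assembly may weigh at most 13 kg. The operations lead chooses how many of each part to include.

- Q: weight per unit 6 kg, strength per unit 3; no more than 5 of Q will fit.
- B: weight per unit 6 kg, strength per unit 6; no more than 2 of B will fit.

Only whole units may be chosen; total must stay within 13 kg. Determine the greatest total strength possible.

12

This is a bounded integer knapsack.
Take 2×B: weight 12 ≤ 13, strength 2·6 = 12.
B has the best ratio (6/6) and is taken to its limit of 2; remaining capacity is filled optimally with the others.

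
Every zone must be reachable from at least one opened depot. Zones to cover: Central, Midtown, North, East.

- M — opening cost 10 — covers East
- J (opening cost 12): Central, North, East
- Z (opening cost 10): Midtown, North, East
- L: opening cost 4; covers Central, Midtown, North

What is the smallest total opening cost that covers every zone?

Choose M and L: together they cover Central, Midtown, North, East — every zone.
Total opening cost: 10 + 4 = 14.
No cover costs less than 14.

14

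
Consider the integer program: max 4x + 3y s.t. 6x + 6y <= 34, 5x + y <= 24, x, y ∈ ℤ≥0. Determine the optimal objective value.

19

Relaxing integrality, the LP optimum is 21.58 at (x,y) = (4.58, 1.08), which is not an integer point.
(x,y)=(4,1): 6·4+6·1=30≤34, 5·4+1·1=21≤24, objective 19.
(x,y)=(3,2): 6·3+6·2=30≤34, 5·3+1·2=17≤24, objective 18.
(x,y)=(4,0): 6·4+6·0=24≤34, 5·4+1·0=20≤24, objective 16.
(x,y)=(3,1): 6·3+6·1=24≤34, 5·3+1·1=16≤24, objective 15.
The best lattice point is (4,1), giving 19.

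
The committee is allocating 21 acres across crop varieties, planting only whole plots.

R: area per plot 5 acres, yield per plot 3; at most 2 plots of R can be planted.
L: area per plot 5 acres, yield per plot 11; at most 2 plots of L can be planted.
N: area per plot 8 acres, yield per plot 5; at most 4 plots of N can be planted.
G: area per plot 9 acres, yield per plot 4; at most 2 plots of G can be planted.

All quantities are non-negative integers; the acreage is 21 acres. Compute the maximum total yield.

28

Take 2×R and 2×L: area 20 ≤ 21, yield 2·3 + 2·11 = 28.
L has the best ratio (11/5) and is taken to its limit of 2; remaining capacity is filled optimally with the others.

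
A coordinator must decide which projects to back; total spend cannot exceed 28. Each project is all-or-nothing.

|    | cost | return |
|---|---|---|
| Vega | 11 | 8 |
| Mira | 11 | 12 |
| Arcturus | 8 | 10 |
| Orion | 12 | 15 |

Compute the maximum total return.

Treat it as a binary knapsack problem.
Allowing fractional choices, the relaxed optimum would be about 33.7, but projects are indivisible.
Arcturus + Orion: cost 8 + 12 = 20 ≤ 28, return 10 + 15 = 25.
Mira + Orion: cost 11 + 12 = 23 ≤ 28, return 12 + 15 = 27.
Best is Mira and Orion with total return 27.

27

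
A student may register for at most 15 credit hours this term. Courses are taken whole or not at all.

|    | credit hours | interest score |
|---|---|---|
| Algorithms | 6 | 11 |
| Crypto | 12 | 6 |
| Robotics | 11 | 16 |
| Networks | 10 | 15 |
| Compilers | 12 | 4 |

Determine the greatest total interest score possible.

16

Allowing fractional choices, the relaxed optimum would be about 24.5, but courses are indivisible.
Algorithms: credit hours 6 ≤ 15, interest score 11.
Robotics: credit hours 11 ≤ 15, interest score 16.
Networks: credit hours 10 ≤ 15, interest score 15.
Best is Robotics with total interest score 16.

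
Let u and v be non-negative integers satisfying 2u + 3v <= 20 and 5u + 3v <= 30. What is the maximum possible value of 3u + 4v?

(u,v)=(1,6) is feasible, giving 27.
(u,v)=(2,5) is feasible, giving 26.
(u,v)=(3,4) is feasible, giving 25.
No feasible integer point exceeds 27.

27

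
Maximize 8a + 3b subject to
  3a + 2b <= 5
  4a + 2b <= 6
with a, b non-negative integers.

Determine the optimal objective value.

11

The continuous relaxation peaks at (1.5, 0) with value 12.00; rounding to a feasible lattice point costs some objective.
(a,b)=(1,1): 3·1+2·1=5≤5, 4·1+2·1=6≤6, objective 11.
(a,b)=(1,0): 3·1+2·0=3≤5, 4·1+2·0=4≤6, objective 8.
(a,b)=(0,2): 3·0+2·2=4≤5, 4·0+2·2=4≤6, objective 6.
No feasible integer point exceeds 11.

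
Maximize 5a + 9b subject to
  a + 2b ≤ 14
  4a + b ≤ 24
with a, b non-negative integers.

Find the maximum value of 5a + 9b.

65

Relaxing integrality, the LP optimum is 65.43 at (a,b) = (4.86, 4.57), which is not an integer point.
(a,b)=(4,5): 1·4+2·5=14≤14, 4·4+1·5=21≤24, objective 65.
(a,b)=(5,4): 1·5+2·4=13≤14, 4·5+1·4=24≤24, objective 61.
(a,b)=(3,5): 1·3+2·5=13≤14, 4·3+1·5=17≤24, objective 60.
The best lattice point is (4,5), giving 65.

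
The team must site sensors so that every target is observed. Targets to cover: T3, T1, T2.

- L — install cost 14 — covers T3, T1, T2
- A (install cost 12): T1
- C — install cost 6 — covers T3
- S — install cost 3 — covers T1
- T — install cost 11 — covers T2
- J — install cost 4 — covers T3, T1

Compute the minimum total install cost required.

The greedy cost-per-new-target heuristic would pick J and T for 15, but a cheaper cover exists.
L alone covers T3, T1, T2 — every target.
Total install cost: 14.
No cover costs less than 14.

14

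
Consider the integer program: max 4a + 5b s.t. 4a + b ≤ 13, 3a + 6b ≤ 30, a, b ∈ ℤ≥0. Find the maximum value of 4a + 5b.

Relaxing integrality, the LP optimum is 28.43 at (a,b) = (2.29, 3.86), which is not an integer point.
(a,b)=(2,4): 4·2+1·4=12≤13, 3·2+6·4=30≤30, objective 28.
(a,b)=(1,4): 4·1+1·4=8≤13, 3·1+6·4=27≤30, objective 24.
(a,b)=(2,3): 4·2+1·3=11≤13, 3·2+6·3=24≤30, objective 23.
(a,b)=(1,3): 4·1+1·3=7≤13, 3·1+6·3=21≤30, objective 19.
The best lattice point is (2,4), giving 28.

28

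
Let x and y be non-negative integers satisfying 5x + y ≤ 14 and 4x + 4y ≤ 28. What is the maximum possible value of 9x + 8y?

57

(x,y)=(1,6): 5·1+1·6=11≤14, 4·1+4·6=28≤28, objective 57.
(x,y)=(0,7): 5·0+1·7=7≤14, 4·0+4·7=28≤28, objective 56.
No feasible integer point exceeds 57.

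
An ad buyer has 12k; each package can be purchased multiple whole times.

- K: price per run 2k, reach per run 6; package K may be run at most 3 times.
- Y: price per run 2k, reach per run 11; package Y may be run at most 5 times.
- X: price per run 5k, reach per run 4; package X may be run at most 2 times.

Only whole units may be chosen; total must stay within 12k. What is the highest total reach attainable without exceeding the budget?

61

Take 1×K and 5×Y: price 12 ≤ 12, reach 1·6 + 5·11 = 61.
Y has the best ratio (11/2) and is taken to its limit of 5; remaining capacity is filled optimally with the others.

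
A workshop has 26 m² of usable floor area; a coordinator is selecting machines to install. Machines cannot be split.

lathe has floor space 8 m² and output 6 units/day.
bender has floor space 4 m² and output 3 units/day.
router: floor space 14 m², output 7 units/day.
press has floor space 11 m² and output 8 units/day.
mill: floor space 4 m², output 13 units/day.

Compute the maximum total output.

27

Allowing fractional choices, the relaxed optimum would be about 29.3, but machines are indivisible.
bender + press + mill: floor space 4 + 11 + 4 = 19 ≤ 26, output 3 + 8 + 13 = 24.
lathe + router + mill: floor space 8 + 14 + 4 = 26 ≤ 26, output 6 + 7 + 13 = 26.
lathe + press + mill: floor space 8 + 11 + 4 = 23 ≤ 26, output 6 + 8 + 13 = 27.
Best is lathe, press, and mill with total output 27.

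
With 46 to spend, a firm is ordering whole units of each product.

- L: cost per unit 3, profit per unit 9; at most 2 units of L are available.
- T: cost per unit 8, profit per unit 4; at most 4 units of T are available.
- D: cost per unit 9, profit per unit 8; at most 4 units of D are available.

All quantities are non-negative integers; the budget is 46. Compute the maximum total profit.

50

2×L and 4×D: cost 42 ≤ 46, profit 2·9 + 4·8 = 50.
2×L, 1×T, and 3×D: cost 41 ≤ 46, profit 2·9 + 1·4 + 3·8 = 46.
Best is 50.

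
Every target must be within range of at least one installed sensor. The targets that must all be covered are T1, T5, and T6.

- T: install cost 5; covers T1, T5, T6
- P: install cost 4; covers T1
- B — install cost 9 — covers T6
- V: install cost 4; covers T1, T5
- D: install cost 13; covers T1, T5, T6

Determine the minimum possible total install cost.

5

T alone covers T1, T5, T6 — every target.
Total install cost: 5.
No cover costs less than 5.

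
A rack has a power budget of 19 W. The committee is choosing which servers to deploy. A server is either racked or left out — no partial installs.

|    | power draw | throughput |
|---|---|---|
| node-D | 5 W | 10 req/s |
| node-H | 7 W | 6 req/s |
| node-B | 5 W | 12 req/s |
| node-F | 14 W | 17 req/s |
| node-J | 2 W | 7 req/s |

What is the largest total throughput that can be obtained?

node-B + node-F: power draw 5 + 14 = 19 ≤ 19, throughput 12 + 17 = 29.
node-D + node-H + node-B + node-J: power draw 5 + 7 + 5 + 2 = 19 ≤ 19, throughput 10 + 6 + 12 + 7 = 35.
node-D + node-B + node-J: power draw 5 + 5 + 2 = 12 ≤ 19, throughput 10 + 12 + 7 = 29.
Best is node-D, node-H, node-B, and node-J with total throughput 35.

35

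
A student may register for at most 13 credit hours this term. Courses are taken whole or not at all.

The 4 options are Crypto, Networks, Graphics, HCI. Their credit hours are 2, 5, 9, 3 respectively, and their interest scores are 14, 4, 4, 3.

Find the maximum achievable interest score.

Allowing fractional choices, the relaxed optimum would be about 22.3, but courses are indivisible.
Crypto + Graphics: credit hours 2 + 9 = 11 ≤ 13, interest score 14 + 4 = 18.
Crypto + Networks + HCI: credit hours 2 + 5 + 3 = 10 ≤ 13, interest score 14 + 4 + 3 = 21.
Crypto + Networks: credit hours 2 + 5 = 7 ≤ 13, interest score 14 + 4 = 18.
Best is Crypto, Networks, and HCI with total interest score 21.

21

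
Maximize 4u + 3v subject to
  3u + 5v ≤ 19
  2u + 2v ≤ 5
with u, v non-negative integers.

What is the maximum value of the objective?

(u,v)=(2,0): 3·2+5·0=6≤19, 2·2+2·0=4≤5, objective 8.
(u,v)=(1,1): 3·1+5·1=8≤19, 2·1+2·1=4≤5, objective 7.
(u,v)=(1,0): 3·1+5·0=3≤19, 2·1+2·0=2≤5, objective 4.
Maximum is 8 at (u,v)=(2,0).

8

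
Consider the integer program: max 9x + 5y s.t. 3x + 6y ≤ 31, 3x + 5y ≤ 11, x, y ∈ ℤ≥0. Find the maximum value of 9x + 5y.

The continuous relaxation peaks at (3.67, 0) with value 33.00; rounding to a feasible lattice point costs some objective.
(x,y)=(3,0) is feasible, giving 27.
(x,y)=(2,1) is feasible, giving 23.
(x,y)=(2,0) is feasible, giving 18.
The best lattice point is (3,0), giving 27.

27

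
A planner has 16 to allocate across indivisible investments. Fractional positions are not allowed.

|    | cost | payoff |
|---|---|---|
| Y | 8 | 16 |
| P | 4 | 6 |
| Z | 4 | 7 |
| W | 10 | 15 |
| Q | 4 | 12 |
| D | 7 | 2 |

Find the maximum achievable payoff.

Y + P + Q: cost 8 + 4 + 4 = 16 ≤ 16, payoff 16 + 6 + 12 = 34.
Y + Z + Q: cost 8 + 4 + 4 = 16 ≤ 16, payoff 16 + 7 + 12 = 35.
Y + P + Z: cost 8 + 4 + 4 = 16 ≤ 16, payoff 16 + 6 + 7 = 29.
Best is Y, Z, and Q with total payoff 35.

35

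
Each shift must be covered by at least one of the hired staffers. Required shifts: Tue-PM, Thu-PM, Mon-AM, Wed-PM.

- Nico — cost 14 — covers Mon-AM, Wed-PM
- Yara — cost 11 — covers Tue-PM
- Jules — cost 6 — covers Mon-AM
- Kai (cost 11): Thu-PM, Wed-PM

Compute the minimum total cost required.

Choose Yara, Jules, and Kai: together they cover Tue-PM, Thu-PM, Mon-AM, Wed-PM — every shift.
Total cost: 11 + 6 + 11 = 28.
No cover costs less than 28.

28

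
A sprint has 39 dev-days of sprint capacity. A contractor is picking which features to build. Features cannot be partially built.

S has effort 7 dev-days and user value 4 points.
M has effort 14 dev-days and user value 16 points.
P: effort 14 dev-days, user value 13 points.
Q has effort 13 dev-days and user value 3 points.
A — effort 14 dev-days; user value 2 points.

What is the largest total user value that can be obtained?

33

Allowing fractional choices, the relaxed optimum would be about 33.9, but features are indivisible.
M + P: effort 14 + 14 = 28 ≤ 39, user value 16 + 13 = 29.
S + M + P: effort 7 + 14 + 14 = 35 ≤ 39, user value 4 + 16 + 13 = 33.
Best is S, M, and P with total user value 33.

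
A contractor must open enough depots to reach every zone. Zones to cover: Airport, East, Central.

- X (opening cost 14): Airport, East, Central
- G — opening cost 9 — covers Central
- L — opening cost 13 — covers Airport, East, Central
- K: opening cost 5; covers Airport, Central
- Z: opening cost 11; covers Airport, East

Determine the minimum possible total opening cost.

The greedy cost-per-new-zone heuristic would pick K and Z for 16, but a cheaper cover exists.
L alone covers Airport, East, Central — every zone.
Total opening cost: 13.
No cover costs less than 13.

13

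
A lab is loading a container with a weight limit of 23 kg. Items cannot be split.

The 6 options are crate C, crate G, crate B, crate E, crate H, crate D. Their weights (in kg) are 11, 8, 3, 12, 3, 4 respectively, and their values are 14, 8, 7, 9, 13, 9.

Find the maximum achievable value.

crate G + crate B + crate H + crate D: weight 8 + 3 + 3 + 4 = 18 ≤ 23, value 8 + 7 + 13 + 9 = 37.
crate C + crate B + crate H + crate D: weight 11 + 3 + 3 + 4 = 21 ≤ 23, value 14 + 7 + 13 + 9 = 43.
crate B + crate E + crate H + crate D: weight 3 + 12 + 3 + 4 = 22 ≤ 23, value 7 + 9 + 13 + 9 = 38.
Best is crate C, crate B, crate H, and crate D with total value 43.

43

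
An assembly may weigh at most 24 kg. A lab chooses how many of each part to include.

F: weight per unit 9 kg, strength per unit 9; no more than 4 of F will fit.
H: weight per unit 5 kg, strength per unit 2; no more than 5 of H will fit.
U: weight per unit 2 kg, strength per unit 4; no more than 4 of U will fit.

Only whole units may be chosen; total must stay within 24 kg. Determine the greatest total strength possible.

U has the best ratio (4/2); taking only U gives at most 4×4 = 16 (stopped by the supply cap of 4).
Mixing does better — 2×F and 3×U: weight 24 ≤ 24, strength 2·9 + 3·4 = 30.

30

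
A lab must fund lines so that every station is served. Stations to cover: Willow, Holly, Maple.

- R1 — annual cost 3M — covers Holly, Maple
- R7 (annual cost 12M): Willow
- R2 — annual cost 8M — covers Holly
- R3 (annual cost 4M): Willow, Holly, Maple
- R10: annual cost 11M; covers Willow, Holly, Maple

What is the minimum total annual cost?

4

This is a weighted set-cover instance.
R3 alone covers Willow, Holly, Maple — every station.
Total annual cost: 4.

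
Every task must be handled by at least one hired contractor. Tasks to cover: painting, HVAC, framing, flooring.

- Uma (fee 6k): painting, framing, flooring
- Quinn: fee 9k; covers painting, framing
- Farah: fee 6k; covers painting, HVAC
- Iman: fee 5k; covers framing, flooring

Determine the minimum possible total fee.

The greedy cost-per-new-task heuristic would pick Uma and Farah for 12, but a cheaper cover exists.
Choose Farah and Iman: together they cover painting, HVAC, framing, flooring — every task.
Total fee: 6 + 5 = 11.
No cover costs less than 11.

11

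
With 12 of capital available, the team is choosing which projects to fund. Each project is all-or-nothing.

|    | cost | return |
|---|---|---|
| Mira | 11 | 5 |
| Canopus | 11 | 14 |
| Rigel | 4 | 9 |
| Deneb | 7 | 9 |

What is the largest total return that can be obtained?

Allowing fractional choices, the relaxed optimum would be about 19.3, but projects are indivisible.
Rigel: cost 4 ≤ 12, return 9.
Rigel + Deneb: cost 4 + 7 = 11 ≤ 12, return 9 + 9 = 18.
Canopus: cost 11 ≤ 12, return 14.
Best is Rigel and Deneb with total return 18.

18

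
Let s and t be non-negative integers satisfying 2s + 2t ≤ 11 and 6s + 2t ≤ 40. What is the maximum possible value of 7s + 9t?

45

(s,t)=(0,5): 2·0+2·5=10≤11, 6·0+2·5=10≤40, objective 45.
(s,t)=(1,4): 2·1+2·4=10≤11, 6·1+2·4=14≤40, objective 43.
No feasible integer point exceeds 45.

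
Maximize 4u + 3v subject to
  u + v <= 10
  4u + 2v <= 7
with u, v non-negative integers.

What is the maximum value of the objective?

9

Relaxing integrality, the LP optimum is 10.50 at (u,v) = (0, 3.5), which is not an integer point.
(u,v)=(0,3): 1·0+1·3=3≤10, 4·0+2·3=6≤7, objective 9.
(u,v)=(0,2): 1·0+1·2=2≤10, 4·0+2·2=4≤7, objective 6.
Maximum is 9 at (u,v)=(0,3).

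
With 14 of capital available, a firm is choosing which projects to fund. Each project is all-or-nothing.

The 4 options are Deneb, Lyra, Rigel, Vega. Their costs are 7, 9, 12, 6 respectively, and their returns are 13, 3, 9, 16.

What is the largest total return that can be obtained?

Take Deneb and Vega: cost 7 + 6 = 13 ≤ 14, return 13 + 16 = 29.
No other feasible combination does better.

29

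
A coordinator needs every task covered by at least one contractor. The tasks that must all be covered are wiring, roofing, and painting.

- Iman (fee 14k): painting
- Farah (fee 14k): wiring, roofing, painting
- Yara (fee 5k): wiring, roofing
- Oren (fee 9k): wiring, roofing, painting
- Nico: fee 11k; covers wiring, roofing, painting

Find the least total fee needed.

This is a weighted set-cover instance.
Oren alone covers wiring, roofing, painting — every task.
Total fee: 9.

9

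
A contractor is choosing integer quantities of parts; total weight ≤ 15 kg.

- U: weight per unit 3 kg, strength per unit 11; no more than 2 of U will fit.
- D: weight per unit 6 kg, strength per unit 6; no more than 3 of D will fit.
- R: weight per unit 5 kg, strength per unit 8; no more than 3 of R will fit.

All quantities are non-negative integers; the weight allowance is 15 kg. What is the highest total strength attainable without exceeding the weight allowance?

30

U has the best ratio (11/3); taking only U gives at most 2×11 = 22 (stopped by the supply cap of 2).
Mixing does better — 2×U and 1×R: weight 11 ≤ 15, strength 2·11 + 1·8 = 30.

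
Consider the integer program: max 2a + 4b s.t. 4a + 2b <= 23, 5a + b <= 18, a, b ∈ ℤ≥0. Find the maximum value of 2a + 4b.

44

(a,b)=(0,11) is feasible, giving 44.
(a,b)=(0,10) is feasible, giving 40.
The best lattice point is (0,11), giving 44.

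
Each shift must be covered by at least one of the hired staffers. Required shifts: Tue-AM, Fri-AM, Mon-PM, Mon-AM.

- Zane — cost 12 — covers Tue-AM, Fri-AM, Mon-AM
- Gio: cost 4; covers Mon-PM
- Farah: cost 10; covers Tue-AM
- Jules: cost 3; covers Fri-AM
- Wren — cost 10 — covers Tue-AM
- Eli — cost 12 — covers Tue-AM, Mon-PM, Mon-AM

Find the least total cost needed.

15

The greedy cost-per-new-shift heuristic would pick Jules, Gio, and Zane for 19, but a cheaper cover exists.
Choose Jules and Eli: together they cover Tue-AM, Fri-AM, Mon-PM, Mon-AM — every shift.
Total cost: 3 + 12 = 15.
No cover costs less than 15.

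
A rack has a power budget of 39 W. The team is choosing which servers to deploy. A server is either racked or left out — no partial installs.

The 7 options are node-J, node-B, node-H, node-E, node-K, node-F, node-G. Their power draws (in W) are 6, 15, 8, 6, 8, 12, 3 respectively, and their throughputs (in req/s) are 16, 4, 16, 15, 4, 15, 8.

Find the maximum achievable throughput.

70

Take node-J, node-H, node-E, node-F, and node-G: power draw 6 + 8 + 6 + 12 + 3 = 35 ≤ 39, throughput 16 + 16 + 15 + 15 + 8 = 70.
No other feasible combination does better.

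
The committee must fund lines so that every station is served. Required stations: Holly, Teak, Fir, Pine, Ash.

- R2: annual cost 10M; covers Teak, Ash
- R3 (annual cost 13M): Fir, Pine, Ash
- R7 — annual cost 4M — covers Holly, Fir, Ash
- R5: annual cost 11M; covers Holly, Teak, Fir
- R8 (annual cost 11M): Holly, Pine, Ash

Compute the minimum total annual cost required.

22

The greedy cost-per-new-station heuristic would pick R7, R2, and R8 for 25, but a cheaper cover exists.
Choose R5 and R8: together they cover Holly, Teak, Fir, Pine, Ash — every station.
Total annual cost: 11 + 11 = 22.
No cover costs less than 22.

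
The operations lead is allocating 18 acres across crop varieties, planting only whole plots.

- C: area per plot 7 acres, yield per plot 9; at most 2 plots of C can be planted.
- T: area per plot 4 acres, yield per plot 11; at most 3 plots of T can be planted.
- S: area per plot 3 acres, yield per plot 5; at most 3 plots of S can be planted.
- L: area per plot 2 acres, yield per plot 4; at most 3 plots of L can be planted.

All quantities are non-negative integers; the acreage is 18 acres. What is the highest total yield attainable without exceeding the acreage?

45

This is a bounded integer knapsack.
3×T and 3×L: area 18 ≤ 18, yield 3·11 + 3·4 = 45.
3×T and 2×S: area 18 ≤ 18, yield 3·11 + 2·5 = 43.
Best is 45.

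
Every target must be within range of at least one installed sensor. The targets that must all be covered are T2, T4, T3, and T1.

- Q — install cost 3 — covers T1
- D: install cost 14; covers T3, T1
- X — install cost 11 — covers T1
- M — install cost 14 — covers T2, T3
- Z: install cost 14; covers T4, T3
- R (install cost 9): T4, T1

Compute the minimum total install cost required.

The greedy cost-per-new-target heuristic would pick Q, M, and R for 26, but a cheaper cover exists.
Choose M and R: together they cover T2, T4, T3, T1 — every target.
Total install cost: 14 + 9 = 23.
No cover costs less than 23.

23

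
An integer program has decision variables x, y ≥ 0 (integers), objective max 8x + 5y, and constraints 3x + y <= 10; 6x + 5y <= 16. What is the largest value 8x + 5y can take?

(x,y)=(1,2) is feasible, giving 18.
(x,y)=(2,0) is feasible, giving 16.
No feasible integer point exceeds 18.

18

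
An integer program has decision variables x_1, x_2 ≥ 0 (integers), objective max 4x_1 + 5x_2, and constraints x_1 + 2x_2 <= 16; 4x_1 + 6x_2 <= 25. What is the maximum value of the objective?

Relaxing integrality, the LP optimum is 25.00 at (x_1,x_2) = (6.25, 0), which is not an integer point.
(x_1,x_2)=(6,0): 1·6+2·0=6≤16, 4·6+6·0=24≤25, objective 24.
(x_1,x_2)=(5,0): 1·5+2·0=5≤16, 4·5+6·0=20≤25, objective 20.
Maximum is 24 at (x_1,x_2)=(6,0).

24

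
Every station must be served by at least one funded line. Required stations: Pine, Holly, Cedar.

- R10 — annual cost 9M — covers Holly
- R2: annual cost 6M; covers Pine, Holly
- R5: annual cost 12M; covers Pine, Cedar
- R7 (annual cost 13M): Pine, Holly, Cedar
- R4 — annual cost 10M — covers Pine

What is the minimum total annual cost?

This is an integer covering problem.
The greedy cost-per-new-station heuristic would pick R2 and R5 for 18, but a cheaper cover exists.
R7 alone covers Pine, Holly, Cedar — every station.
Total annual cost: 13.
No cover costs less than 13.

13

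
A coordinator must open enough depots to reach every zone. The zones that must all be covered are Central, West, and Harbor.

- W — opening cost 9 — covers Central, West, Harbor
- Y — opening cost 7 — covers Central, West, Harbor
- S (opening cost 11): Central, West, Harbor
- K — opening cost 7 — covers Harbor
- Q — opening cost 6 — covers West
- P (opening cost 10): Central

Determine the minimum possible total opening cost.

Y alone covers Central, West, Harbor — every zone.
Total opening cost: 7.

7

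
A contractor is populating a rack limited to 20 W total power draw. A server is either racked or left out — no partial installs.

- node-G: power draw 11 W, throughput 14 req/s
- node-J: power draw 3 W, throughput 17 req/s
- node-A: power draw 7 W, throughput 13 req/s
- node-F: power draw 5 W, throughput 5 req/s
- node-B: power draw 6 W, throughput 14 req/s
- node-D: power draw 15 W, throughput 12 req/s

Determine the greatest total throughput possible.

This is an integer program with binary decision variables.
node-J + node-A + node-B: power draw 3 + 7 + 6 = 16 ≤ 20, throughput 17 + 13 + 14 = 44.
node-J + node-F + node-B: power draw 3 + 5 + 6 = 14 ≤ 20, throughput 17 + 5 + 14 = 36.
node-G + node-J + node-B: power draw 11 + 3 + 6 = 20 ≤ 20, throughput 14 + 17 + 14 = 45.
Best is node-G, node-J, and node-B with total throughput 45.

45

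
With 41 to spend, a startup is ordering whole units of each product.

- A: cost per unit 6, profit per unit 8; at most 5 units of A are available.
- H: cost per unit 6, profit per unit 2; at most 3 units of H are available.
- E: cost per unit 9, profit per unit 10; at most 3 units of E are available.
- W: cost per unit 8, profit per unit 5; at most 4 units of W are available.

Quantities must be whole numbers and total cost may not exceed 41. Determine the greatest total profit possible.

This is a bounded integer knapsack.
Take 5×A and 1×E: cost 39 ≤ 41, profit 5·8 + 1·10 = 50.
A has the best ratio (8/6) and is taken to its limit of 5; remaining capacity is filled optimally with the others.

50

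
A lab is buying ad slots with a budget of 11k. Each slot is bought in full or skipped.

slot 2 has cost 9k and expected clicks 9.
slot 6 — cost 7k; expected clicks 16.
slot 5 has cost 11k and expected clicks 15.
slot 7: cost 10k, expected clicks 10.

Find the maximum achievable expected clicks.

16

Allowing fractional choices, the relaxed optimum would be about 21.5, but ad slots are indivisible.
slot 5: cost 11 ≤ 11, expected clicks 15.
slot 6: cost 7 ≤ 11, expected clicks 16.
slot 7: cost 10 ≤ 11, expected clicks 10.
Best is slot 6 with total expected clicks 16.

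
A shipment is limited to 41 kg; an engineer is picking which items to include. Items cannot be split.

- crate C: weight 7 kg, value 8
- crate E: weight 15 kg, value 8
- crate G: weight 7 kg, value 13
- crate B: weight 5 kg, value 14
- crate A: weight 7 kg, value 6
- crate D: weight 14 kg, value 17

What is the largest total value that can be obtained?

58

Treat it as a binary knapsack problem.
crate C + crate G + crate B + crate A + crate D: weight 7 + 7 + 5 + 7 + 14 = 40 ≤ 41, value 8 + 13 + 14 + 6 + 17 = 58.
crate C + crate G + crate B + crate D: weight 7 + 7 + 5 + 14 = 33 ≤ 41, value 8 + 13 + 14 + 17 = 52.
crate E + crate G + crate B + crate D: weight 15 + 7 + 5 + 14 = 41 ≤ 41, value 8 + 13 + 14 + 17 = 52.
Best is crate C, crate G, crate B, crate A, and crate D with total value 58.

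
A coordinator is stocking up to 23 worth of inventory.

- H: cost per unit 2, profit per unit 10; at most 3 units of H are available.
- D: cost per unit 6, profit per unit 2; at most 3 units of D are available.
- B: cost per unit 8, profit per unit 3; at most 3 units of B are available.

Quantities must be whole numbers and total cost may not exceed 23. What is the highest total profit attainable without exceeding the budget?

36

H has the best ratio (10/2); taking only H gives at most 3×10 = 30 (stopped by the supply cap of 3).
Mixing does better — 3×H and 2×B: cost 22 ≤ 23, profit 3·10 + 2·3 = 36.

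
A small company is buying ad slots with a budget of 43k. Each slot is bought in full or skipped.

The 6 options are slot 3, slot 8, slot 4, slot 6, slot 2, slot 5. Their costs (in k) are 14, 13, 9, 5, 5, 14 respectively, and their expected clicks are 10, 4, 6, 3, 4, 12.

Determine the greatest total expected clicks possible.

Take slot 3, slot 4, slot 2, and slot 5: cost 14 + 9 + 5 + 14 = 42 ≤ 43, expected clicks 10 + 6 + 4 + 12 = 32.
No other feasible combination does better.

32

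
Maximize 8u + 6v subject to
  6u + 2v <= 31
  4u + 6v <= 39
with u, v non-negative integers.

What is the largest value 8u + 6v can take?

50

(u,v)=(4,3): 6·4+2·3=30≤31, 4·4+6·3=34≤39, objective 50.
(u,v)=(3,4): 6·3+2·4=26≤31, 4·3+6·4=36≤39, objective 48.
No feasible integer point exceeds 50.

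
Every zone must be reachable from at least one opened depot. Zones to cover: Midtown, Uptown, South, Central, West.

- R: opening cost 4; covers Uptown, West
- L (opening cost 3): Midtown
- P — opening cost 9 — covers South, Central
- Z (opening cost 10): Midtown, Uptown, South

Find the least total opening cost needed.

16

Choose R, L, and P: together they cover Midtown, Uptown, South, Central, West — every zone.
Total opening cost: 4 + 3 + 9 = 16.
No cover costs less than 16.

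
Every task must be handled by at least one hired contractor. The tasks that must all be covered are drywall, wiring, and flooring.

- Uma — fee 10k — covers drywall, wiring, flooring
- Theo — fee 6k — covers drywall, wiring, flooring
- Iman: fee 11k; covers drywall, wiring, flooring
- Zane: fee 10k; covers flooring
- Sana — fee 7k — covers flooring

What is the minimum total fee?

Theo alone covers drywall, wiring, flooring — every task.
Total fee: 6.
No cover costs less than 6.

6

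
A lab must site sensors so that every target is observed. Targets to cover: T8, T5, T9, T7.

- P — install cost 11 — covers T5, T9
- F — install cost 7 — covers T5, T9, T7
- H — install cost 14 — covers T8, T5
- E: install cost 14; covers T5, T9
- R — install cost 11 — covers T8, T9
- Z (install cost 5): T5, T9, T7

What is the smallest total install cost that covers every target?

Choose R and Z: together they cover T8, T5, T9, T7 — every target.
Total install cost: 11 + 5 = 16.
No cover costs less than 16.

16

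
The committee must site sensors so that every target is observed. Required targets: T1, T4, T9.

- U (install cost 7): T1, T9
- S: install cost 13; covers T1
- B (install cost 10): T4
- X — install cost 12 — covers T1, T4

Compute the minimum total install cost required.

Choose U and B: together they cover T1, T4, T9 — every target.
Total install cost: 7 + 10 = 17.
No cover costs less than 17.

17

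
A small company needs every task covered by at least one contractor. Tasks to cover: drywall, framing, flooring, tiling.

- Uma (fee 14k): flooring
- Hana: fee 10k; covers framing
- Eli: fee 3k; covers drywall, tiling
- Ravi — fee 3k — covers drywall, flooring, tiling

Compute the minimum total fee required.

13

This is an integer covering problem.
Choose Hana and Ravi: together they cover drywall, framing, flooring, tiling — every task.
Total fee: 10 + 3 = 13.
No cover costs less than 13.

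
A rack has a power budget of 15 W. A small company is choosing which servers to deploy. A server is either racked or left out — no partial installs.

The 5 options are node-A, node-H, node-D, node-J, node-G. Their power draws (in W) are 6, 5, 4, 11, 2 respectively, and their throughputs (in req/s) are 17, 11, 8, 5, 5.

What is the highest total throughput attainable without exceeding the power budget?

36

node-A + node-H + node-G: power draw 6 + 5 + 2 = 13 ≤ 15, throughput 17 + 11 + 5 = 33.
node-A + node-D + node-G: power draw 6 + 4 + 2 = 12 ≤ 15, throughput 17 + 8 + 5 = 30.
node-A + node-H + node-D: power draw 6 + 5 + 4 = 15 ≤ 15, throughput 17 + 11 + 8 = 36.
Best is node-A, node-H, and node-D with total throughput 36.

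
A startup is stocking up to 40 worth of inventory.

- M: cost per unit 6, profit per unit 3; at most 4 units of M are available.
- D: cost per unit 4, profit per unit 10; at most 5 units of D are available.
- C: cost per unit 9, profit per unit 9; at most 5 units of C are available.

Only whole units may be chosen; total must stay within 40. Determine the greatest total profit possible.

68

This is a bounded integer knapsack.
Take 5×D and 2×C: cost 38 ≤ 40, profit 5·10 + 2·9 = 68.
D has the best ratio (10/4) and is taken to its limit of 5; remaining capacity is filled optimally with the others.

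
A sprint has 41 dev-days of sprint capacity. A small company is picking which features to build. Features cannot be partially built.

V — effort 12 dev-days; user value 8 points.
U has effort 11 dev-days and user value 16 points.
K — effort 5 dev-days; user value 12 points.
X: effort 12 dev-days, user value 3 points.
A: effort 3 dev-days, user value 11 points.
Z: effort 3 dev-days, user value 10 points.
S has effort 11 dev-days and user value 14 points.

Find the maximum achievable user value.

This is a 0-1 knapsack instance.
Allowing fractional choices, the relaxed optimum would be about 68.3, but features are indivisible.
V + U + A + Z + S: effort 12 + 11 + 3 + 3 + 11 = 40 ≤ 41, user value 8 + 16 + 11 + 10 + 14 = 59.
V + U + K + A + Z: effort 12 + 11 + 5 + 3 + 3 = 34 ≤ 41, user value 8 + 16 + 12 + 11 + 10 = 57.
U + K + A + Z + S: effort 11 + 5 + 3 + 3 + 11 = 33 ≤ 41, user value 16 + 12 + 11 + 10 + 14 = 63.
Best is U, K, A, Z, and S with total user value 63.

63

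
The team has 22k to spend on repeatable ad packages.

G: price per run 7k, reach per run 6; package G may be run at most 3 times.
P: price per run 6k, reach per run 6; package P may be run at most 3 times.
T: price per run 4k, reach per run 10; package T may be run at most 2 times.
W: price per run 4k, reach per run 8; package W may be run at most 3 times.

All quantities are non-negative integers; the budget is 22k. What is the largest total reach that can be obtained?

T has the best ratio (10/4); taking only T gives at most 2×10 = 20 (stopped by the supply cap of 2).
Mixing does better — 2×T and 3×W: price 20 ≤ 22, reach 2·10 + 3·8 = 44.

44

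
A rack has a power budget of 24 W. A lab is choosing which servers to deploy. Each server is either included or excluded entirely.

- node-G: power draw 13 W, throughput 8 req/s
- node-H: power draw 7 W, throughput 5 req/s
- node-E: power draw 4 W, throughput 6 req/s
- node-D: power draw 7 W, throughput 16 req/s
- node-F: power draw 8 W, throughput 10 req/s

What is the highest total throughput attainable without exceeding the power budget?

32

This is an integer program with binary decision variables.
Allowing fractional choices, the relaxed optimum would be about 35.6, but servers are indivisible.
node-E + node-D + node-F: power draw 4 + 7 + 8 = 19 ≤ 24, throughput 6 + 16 + 10 = 32.
node-H + node-D + node-F: power draw 7 + 7 + 8 = 22 ≤ 24, throughput 5 + 16 + 10 = 31.
node-G + node-E + node-D: power draw 13 + 4 + 7 = 24 ≤ 24, throughput 8 + 6 + 16 = 30.
Best is node-E, node-D, and node-F with total throughput 32.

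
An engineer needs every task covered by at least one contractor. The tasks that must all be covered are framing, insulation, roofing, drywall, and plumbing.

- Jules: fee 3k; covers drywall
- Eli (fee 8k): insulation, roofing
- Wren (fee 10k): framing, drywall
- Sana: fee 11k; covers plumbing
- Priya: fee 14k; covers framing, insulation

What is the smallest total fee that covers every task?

29

The greedy cost-per-new-task heuristic would pick Jules, Eli, Wren, and Sana for 32, but a cheaper cover exists.
Choose Eli, Wren, and Sana: together they cover framing, insulation, roofing, drywall, plumbing — every task.
Total fee: 8 + 10 + 11 = 29.
No cover costs less than 29.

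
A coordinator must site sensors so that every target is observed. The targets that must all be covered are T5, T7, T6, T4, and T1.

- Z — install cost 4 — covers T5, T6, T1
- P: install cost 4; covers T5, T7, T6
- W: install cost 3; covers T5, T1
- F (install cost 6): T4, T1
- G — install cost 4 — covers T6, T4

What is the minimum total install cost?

This is a weighted set-cover instance.
The greedy cost-per-new-target heuristic would pick Z, P, and G for 12, but a cheaper cover exists.
Choose P and F: together they cover T5, T7, T6, T4, T1 — every target.
Total install cost: 4 + 6 = 10.
No cover costs less than 10.

10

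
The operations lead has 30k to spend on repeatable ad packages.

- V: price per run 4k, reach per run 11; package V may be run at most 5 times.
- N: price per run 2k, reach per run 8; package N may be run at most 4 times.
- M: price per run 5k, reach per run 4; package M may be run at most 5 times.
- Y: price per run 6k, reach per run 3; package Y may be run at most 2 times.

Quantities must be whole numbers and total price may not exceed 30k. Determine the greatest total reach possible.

This is a bounded integer knapsack.
Take 5×V and 4×N: price 28 ≤ 30, reach 5·11 + 4·8 = 87.
N has the best ratio (8/2) and is taken to its limit of 4; remaining capacity is filled optimally with the others.

87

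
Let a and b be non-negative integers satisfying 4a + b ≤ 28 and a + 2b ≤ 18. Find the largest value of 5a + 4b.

49

The continuous relaxation peaks at (5.43, 6.29) with value 52.29; rounding to a feasible lattice point costs some objective.
(a,b)=(5,6): 4·5+1·6=26≤28, 1·5+2·6=17≤18, objective 49.
(a,b)=(4,7): 4·4+1·7=23≤28, 1·4+2·7=18≤18, objective 48.
(a,b)=(5,5): 4·5+1·5=25≤28, 1·5+2·5=15≤18, objective 45.
The best lattice point is (5,6), giving 49.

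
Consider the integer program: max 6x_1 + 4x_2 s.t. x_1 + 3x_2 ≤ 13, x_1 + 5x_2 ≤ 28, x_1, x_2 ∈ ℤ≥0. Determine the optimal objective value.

78

(x_1,x_2)=(13,0): 1·13+3·0=13≤13, 1·13+5·0=13≤28, objective 78.
(x_1,x_2)=(12,0): 1·12+3·0=12≤13, 1·12+5·0=12≤28, objective 72.
Maximum is 78 at (x_1,x_2)=(13,0).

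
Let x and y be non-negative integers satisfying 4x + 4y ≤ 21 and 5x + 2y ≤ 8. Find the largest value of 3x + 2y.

(x,y)=(0,4) is feasible, giving 8.
(x,y)=(0,3) is feasible, giving 6.
The best lattice point is (0,4), giving 8.

8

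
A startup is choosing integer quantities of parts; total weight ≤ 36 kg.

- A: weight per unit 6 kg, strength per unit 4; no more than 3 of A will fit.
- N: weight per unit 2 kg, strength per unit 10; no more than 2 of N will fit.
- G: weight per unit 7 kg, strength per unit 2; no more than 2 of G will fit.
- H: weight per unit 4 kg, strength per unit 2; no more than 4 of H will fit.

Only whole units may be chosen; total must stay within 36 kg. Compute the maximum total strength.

38

3×A, 2×N, and 3×H: weight 34 ≤ 36, strength 3·4 + 2·10 + 3·2 = 38.
2×A, 2×N, and 4×H: weight 32 ≤ 36, strength 2·4 + 2·10 + 4·2 = 36.
Best is 38.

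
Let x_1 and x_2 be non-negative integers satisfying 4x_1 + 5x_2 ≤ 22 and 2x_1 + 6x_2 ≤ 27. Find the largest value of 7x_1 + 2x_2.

35

Relaxing integrality, the LP optimum is 38.50 at (x_1,x_2) = (5.5, 0), which is not an integer point.
(x_1,x_2)=(5,0) is feasible, giving 35.
(x_1,x_2)=(4,1) is feasible, giving 30.
The best lattice point is (5,0), giving 35.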